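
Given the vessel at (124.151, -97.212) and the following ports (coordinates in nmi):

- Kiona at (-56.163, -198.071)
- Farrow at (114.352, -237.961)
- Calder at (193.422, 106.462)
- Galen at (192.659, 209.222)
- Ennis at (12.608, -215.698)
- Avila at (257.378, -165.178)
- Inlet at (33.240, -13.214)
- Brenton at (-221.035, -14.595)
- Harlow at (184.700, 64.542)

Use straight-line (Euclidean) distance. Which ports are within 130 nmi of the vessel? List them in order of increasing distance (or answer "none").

Inlet

Distances from (124.151, -97.212):
Kiona: √((-180.314)² + (-100.859)²) = √(32513.13860 + 10172.53788) = 206.605 nmi
Farrow: √((-9.799)² + (-140.749)²) = √(96.02040 + 19810.28100) = 141.090 nmi
Calder: √((69.271)² + (203.674)²) = √(4798.47144 + 41483.09828) = 215.132 nmi
Galen: √((68.508)² + (306.434)²) = √(4693.34606 + 93901.79636) = 313.999 nmi
Ennis: √((-111.543)² + (-118.486)²) = √(12441.84085 + 14038.93220) = 162.729 nmi
Avila: √((133.227)² + (-67.966)²) = √(17749.43353 + 4619.37716) = 149.562 nmi
Inlet: √((-90.911)² + (83.998)²) = √(8264.80992 + 7055.66400) = 123.776 nmi
Brenton: √((-345.186)² + (82.617)²) = √(119153.37460 + 6825.56869) = 354.935 nmi
Harlow: √((60.549)² + (161.754)²) = √(3666.18140 + 26164.35652) = 172.715 nmi
Threshold 130 nmi: Inlet (123.776 nmi) is within range.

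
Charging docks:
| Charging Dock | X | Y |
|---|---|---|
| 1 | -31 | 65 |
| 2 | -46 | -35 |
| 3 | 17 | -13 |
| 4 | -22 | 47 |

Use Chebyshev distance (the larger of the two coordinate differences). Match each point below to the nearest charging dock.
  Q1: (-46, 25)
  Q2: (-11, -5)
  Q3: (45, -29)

Q1 at (-46, 25):
  1: max(|15|, |40|) = 40
  2: max(|0|, |-60|) = 60
  3: max(|63|, |-38|) = 63
  4: max(|24|, |22|) = 24
  → nearest: 4 (24)
Q2 at (-11, -5):
  1: max(|-20|, |70|) = 70
  2: max(|-35|, |-30|) = 35
  3: max(|28|, |-8|) = 28
  4: max(|-11|, |52|) = 52
  → nearest: 3 (28)
Q3 at (45, -29):
  1: max(|-76|, |94|) = 94
  2: max(|-91|, |-6|) = 91
  3: max(|-28|, |16|) = 28
  4: max(|-67|, |76|) = 76
  → nearest: 3 (28)

Q1→4; Q2→3; Q3→3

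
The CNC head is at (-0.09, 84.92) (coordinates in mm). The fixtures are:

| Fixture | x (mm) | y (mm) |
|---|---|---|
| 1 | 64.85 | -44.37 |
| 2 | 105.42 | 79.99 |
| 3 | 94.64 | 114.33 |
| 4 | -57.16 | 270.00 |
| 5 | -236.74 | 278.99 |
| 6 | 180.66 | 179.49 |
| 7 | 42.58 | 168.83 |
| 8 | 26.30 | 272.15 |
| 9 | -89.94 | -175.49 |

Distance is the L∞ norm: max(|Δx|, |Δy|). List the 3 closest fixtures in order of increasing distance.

7, 3, 2

Distances from (-0.09, 84.92):
1: 129.29 mm
2: 105.51 mm
3: 94.73 mm
4: 185.08 mm
5: 236.65 mm
6: 180.75 mm
7: 83.91 mm
8: 187.23 mm
9: 260.41 mm
Sorted: 7 (83.91 mm) < 3 (94.73 mm) < 2 (105.51 mm) < 1 (129.29 mm) < 6 (180.75 mm) < …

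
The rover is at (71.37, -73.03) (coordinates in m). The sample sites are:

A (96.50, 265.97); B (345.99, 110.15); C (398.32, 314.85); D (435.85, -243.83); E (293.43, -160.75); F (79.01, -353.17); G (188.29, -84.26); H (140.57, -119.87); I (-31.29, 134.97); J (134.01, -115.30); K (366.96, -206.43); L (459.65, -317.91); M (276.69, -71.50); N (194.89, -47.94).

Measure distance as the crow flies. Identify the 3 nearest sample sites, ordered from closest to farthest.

J, H, G

Distances from (71.37, -73.03):
A: √((25.13)² + (339.00)²) = √(631.5169 + 114921.0000) = 339.93 m
B: √((274.62)² + (183.18)²) = √(75416.1444 + 33554.9124) = 330.11 m
C: √((326.95)² + (387.88)²) = √(106896.3025 + 150450.8944) = 507.29 m
D: √((364.48)² + (-170.80)²) = √(132845.6704 + 29172.6400) = 402.51 m
E: √((222.06)² + (-87.72)²) = √(49310.6436 + 7694.7984) = 238.76 m
F: √((7.64)² + (-280.14)²) = √(58.3696 + 78478.4196) = 280.24 m
G: √((116.92)² + (-11.23)²) = √(13670.2864 + 126.1129) = 117.46 m
H: √((69.20)² + (-46.84)²) = √(4788.6400 + 2193.9856) = 83.56 m
I: √((-102.66)² + (208.00)²) = √(10539.0756 + 43264.0000) = 231.95 m
J: √((62.64)² + (-42.27)²) = √(3923.7696 + 1786.7529) = 75.57 m
K: √((295.59)² + (-133.40)²) = √(87373.4481 + 17795.5600) = 324.30 m
L: √((388.28)² + (-244.88)²) = √(150761.3584 + 59966.2144) = 459.05 m
M: √((205.32)² + (1.53)²) = √(42156.3024 + 2.3409) = 205.33 m
N: √((123.52)² + (25.09)²) = √(15257.1904 + 629.5081) = 126.04 m
Sorted: J (75.57 m) < H (83.56 m) < G (117.46 m) < N (126.04 m) < M (205.33 m) < …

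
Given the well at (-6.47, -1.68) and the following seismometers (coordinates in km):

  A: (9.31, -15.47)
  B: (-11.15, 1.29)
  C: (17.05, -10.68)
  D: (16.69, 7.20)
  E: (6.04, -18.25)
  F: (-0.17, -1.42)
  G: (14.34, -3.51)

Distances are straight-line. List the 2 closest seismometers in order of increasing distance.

B, F

Distances from (-6.47, -1.68):
A: √((15.78)² + (-13.79)²) = √(249.0084 + 190.1641) = 20.96 km
B: √((-4.68)² + (2.97)²) = √(21.9024 + 8.8209) = 5.54 km
C: √((23.52)² + (-9.00)²) = √(553.1904 + 81.0000) = 25.18 km
D: √((23.16)² + (8.88)²) = √(536.3856 + 78.8544) = 24.80 km
E: √((12.51)² + (-16.57)²) = √(156.5001 + 274.5649) = 20.76 km
F: √((6.30)² + (0.26)²) = √(39.6900 + 0.0676) = 6.31 km
G: √((20.81)² + (-1.83)²) = √(433.0561 + 3.3489) = 20.89 km
Sorted: B (5.54 km) < F (6.31 km) < E (20.76 km) < G (20.89 km) < …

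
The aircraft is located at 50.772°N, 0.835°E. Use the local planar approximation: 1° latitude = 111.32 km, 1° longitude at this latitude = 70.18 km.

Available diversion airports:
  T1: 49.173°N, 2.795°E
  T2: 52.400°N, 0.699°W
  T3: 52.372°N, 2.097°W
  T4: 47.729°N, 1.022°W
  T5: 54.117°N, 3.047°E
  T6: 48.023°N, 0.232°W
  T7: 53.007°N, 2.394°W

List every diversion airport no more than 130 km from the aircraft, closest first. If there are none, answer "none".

Distances from 50.772°N, 0.835°E:
T1: 224.956 km
T2: 210.793 km
T3: 272.147 km
T4: 362.951 km
T5: 403.429 km
T6: 315.047 km
T7: 336.533 km
Threshold 130 km: none within range.

none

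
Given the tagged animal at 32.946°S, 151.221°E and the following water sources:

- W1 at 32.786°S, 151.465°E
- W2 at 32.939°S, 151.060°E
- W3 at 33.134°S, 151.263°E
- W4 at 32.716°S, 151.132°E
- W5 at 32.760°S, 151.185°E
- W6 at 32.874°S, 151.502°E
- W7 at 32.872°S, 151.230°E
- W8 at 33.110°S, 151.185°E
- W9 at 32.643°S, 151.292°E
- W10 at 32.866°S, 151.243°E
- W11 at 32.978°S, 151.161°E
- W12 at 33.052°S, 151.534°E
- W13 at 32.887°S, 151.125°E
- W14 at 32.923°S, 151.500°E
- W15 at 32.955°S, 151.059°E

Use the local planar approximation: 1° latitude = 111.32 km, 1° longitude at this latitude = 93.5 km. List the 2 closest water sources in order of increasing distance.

W11, W7

Distances from 32.946°S, 151.221°E:
W1: 28.943 km
W2: 15.074 km
W3: 21.293 km
W4: 26.922 km
W5: 20.977 km
W6: 27.469 km
W7: 8.281 km
W8: 18.564 km
W9: 34.377 km
W10: 9.140 km
W11: 6.645 km
W12: 31.555 km
W13: 11.122 km
W14: 26.212 km
W15: 15.180 km
Sorted: W11 (6.645 km) < W7 (8.281 km) < W10 (9.140 km) < W13 (11.122 km) < …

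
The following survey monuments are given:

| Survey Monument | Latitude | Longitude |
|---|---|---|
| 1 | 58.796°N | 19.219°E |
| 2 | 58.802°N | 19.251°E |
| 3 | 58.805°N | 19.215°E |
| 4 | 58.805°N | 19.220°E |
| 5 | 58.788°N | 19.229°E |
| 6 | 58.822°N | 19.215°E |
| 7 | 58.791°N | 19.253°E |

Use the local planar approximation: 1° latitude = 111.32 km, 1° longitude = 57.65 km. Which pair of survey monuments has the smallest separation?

3 and 4

Pairwise distances:
3–4: 0.2882 km
1–4: 1.0035 km
1–3: 1.0281 km
1–5: 1.0609 km
2–7: 1.2299 km
5–7: 1.4233 km
2–4: 1.8181 km
3–6: 1.8924 km
4–6: 1.9143 km
1–2: 1.9620 km
4–5: 1.9623 km
2–5: 2.0093 km
1–7: 2.0376 km
3–5: 2.0574 km
2–3: 2.1021 km
4–7: 2.4593 km
3–7: 2.6885 km
1–6: 2.9035 km
2–6: 3.0437 km
5–6: 3.8700 km
6–7: 4.0875 km
Closest pair: 3–4 at 0.2882 km.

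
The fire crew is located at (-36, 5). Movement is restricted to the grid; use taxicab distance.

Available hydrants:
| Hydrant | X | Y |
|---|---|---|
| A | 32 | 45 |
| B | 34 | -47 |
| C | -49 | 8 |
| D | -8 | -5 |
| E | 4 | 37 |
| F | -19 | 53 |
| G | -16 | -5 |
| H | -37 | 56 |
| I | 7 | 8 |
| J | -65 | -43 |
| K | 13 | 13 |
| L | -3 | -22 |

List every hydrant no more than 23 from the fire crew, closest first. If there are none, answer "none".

Distances from (-36, 5):
A: |68| + |40| = 68 + 40 = 108
B: |70| + |-52| = 70 + 52 = 122
C: |-13| + |3| = 13 + 3 = 16
D: |28| + |-10| = 28 + 10 = 38
E: |40| + |32| = 40 + 32 = 72
F: |17| + |48| = 17 + 48 = 65
G: |20| + |-10| = 20 + 10 = 30
H: |-1| + |51| = 1 + 51 = 52
I: |43| + |3| = 43 + 3 = 46
J: |-29| + |-48| = 29 + 48 = 77
K: |49| + |8| = 49 + 8 = 57
L: |33| + |-27| = 33 + 27 = 60
Threshold 23: C (16) is within range.

C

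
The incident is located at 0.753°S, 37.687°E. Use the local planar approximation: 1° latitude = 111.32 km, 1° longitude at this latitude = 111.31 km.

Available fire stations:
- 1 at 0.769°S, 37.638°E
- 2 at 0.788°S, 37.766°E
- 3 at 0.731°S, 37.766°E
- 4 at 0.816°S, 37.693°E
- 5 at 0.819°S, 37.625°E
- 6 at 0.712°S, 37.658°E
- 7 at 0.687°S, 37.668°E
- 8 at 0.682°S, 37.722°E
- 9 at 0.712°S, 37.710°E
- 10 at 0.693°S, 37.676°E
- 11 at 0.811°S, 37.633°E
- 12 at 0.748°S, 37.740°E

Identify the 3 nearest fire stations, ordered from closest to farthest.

Distances from 0.753°S, 37.687°E:
1: √((-0.016·111.32)² + (-0.049·111.31)²) = √(3.17239 + 29.74819) = 5.738 km
2: √((-0.035·111.32)² + (0.079·111.31)²) = √(15.18037 + 77.32547) = 9.618 km
3: √((0.022·111.32)² + (0.079·111.31)²) = √(5.99780 + 77.32547) = 9.128 km
4: √((-0.063·111.32)² + (0.006·111.31)²) = √(49.18441 + 0.44604) = 7.045 km
5: √((-0.066·111.32)² + (-0.062·111.31)²) = √(53.98017 + 47.62684) = 10.080 km
6: √((0.041·111.32)² + (-0.029·111.31)²) = √(20.83119 + 10.41992) = 5.590 km
7: √((0.066·111.32)² + (-0.019·111.31)²) = √(53.98017 + 4.47276) = 7.645 km
8: √((0.071·111.32)² + (0.035·111.31)²) = √(62.46879 + 15.17765) = 8.812 km
9: √((0.041·111.32)² + (0.023·111.31)²) = √(20.83119 + 6.55427) = 5.233 km
10: √((0.060·111.32)² + (-0.011·111.31)²) = √(44.61171 + 1.49918) = 6.791 km
11: √((-0.058·111.32)² + (-0.054·111.31)²) = √(41.68717 + 36.12900) = 8.821 km
12: √((0.005·111.32)² + (0.053·111.31)²) = √(0.30980 + 34.80327) = 5.926 km
Sorted: 9 (5.233 km) < 6 (5.590 km) < 1 (5.738 km) < 12 (5.926 km) < 10 (6.791 km) < …

9, 6, 1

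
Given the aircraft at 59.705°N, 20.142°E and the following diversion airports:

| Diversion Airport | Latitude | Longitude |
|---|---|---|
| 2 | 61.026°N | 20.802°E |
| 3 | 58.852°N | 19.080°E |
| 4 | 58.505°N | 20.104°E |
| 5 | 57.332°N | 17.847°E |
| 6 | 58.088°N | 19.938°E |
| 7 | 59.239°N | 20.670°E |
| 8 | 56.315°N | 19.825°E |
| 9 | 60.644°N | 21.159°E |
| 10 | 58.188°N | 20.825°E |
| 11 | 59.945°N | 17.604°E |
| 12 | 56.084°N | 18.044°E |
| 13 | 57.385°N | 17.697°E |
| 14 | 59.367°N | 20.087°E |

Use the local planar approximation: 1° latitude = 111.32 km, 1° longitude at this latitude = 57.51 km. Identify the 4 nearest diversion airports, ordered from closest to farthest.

14, 7, 3, 9

Distances from 59.705°N, 20.142°E:
2: √((1.321·111.32)² + (0.660·57.51)²) = √(21624.79657 + 1440.70348) = 151.873 km
3: √((-0.853·111.32)² + (-1.062·57.51)²) = √(9016.63434 + 3730.23136) = 112.902 km
4: √((-1.200·111.32)² + (-0.038·57.51)²) = √(17844.68506 + 4.77589) = 133.602 km
5: √((-2.373·111.32)² + (-2.295·57.51)²) = √(69781.75244 + 17420.15901) = 295.300 km
6: √((-1.617·111.32)² + (-0.204·57.51)²) = √(32401.59842 + 137.64076) = 180.386 km
7: √((-0.466·111.32)² + (0.528·57.51)²) = √(2691.02808 + 922.05023) = 60.109 km
8: √((-3.390·111.32)² + (-0.317·57.51)²) = √(142411.73968 + 332.35733) = 377.815 km
9: √((0.939·111.32)² + (1.017·57.51)²) = √(10926.41219 + 3420.80754) = 119.780 km
10: √((-1.517·111.32)² + (0.683·57.51)²) = √(28517.90099 + 1542.86577) = 173.380 km
11: √((0.240·111.32)² + (-2.538·57.51)²) = √(713.78740 + 21304.43253) = 148.385 km
12: √((-3.621·111.32)² + (-2.098·57.51)²) = √(162481.32237 + 14557.86551) = 420.760 km
13: √((-2.320·111.32)² + (-2.445·57.51)²) = √(66699.46725 + 19771.72048) = 294.060 km
14: √((-0.338·111.32)² + (-0.055·57.51)²) = √(1415.72792 + 10.00489) = 37.759 km
Sorted: 14 (37.759 km) < 7 (60.109 km) < 3 (112.902 km) < 9 (119.780 km) < 4 (133.602 km) < 11 (148.385 km) < …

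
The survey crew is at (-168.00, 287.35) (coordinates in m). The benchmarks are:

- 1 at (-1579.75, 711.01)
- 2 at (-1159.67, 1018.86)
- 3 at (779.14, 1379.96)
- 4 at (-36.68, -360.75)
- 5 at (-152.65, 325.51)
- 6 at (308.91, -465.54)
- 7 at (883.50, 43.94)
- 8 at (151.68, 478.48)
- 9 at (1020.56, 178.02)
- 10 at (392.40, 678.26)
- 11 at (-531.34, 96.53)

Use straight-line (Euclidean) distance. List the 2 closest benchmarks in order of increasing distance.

Distances from (-168.00, 287.35):
1: 1473.95 m
2: 1232.28 m
3: 1445.98 m
4: 661.27 m
5: 41.13 m
6: 891.23 m
7: 1079.31 m
8: 372.46 m
9: 1193.58 m
10: 683.27 m
11: 410.40 m
Sorted: 5 (41.13 m) < 8 (372.46 m) < 11 (410.40 m) < 4 (661.27 m) < …

5, 8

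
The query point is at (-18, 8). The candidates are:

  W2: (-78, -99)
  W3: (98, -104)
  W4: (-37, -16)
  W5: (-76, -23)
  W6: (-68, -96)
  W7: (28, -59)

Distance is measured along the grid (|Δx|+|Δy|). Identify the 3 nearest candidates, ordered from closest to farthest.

Distances from (-18, 8):
W2: |-60| + |-107| = 60 + 107 = 167
W3: |116| + |-112| = 116 + 112 = 228
W4: |-19| + |-24| = 19 + 24 = 43
W5: |-58| + |-31| = 58 + 31 = 89
W6: |-50| + |-104| = 50 + 104 = 154
W7: |46| + |-67| = 46 + 67 = 113
Sorted: W4 (43) < W5 (89) < W7 (113) < W6 (154) < W2 (167) < …

W4, W5, W7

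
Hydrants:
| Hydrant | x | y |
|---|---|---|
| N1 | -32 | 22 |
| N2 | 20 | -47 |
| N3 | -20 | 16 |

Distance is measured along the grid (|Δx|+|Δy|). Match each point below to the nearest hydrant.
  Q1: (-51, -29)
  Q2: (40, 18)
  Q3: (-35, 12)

Q1→N1; Q2→N3; Q3→N1

Q1 at (-51, -29):
  N1: |19| + |51| = 19 + 51 = 70
  N2: |71| + |-18| = 71 + 18 = 89
  N3: |31| + |45| = 31 + 45 = 76
  → nearest: N1 (70)
Q2 at (40, 18):
  N1: |-72| + |4| = 72 + 4 = 76
  N2: |-20| + |-65| = 20 + 65 = 85
  N3: |-60| + |-2| = 60 + 2 = 62
  → nearest: N3 (62)
Q3 at (-35, 12):
  N1: |3| + |10| = 3 + 10 = 13
  N2: |55| + |-59| = 55 + 59 = 114
  N3: |15| + |4| = 15 + 4 = 19
  → nearest: N1 (13)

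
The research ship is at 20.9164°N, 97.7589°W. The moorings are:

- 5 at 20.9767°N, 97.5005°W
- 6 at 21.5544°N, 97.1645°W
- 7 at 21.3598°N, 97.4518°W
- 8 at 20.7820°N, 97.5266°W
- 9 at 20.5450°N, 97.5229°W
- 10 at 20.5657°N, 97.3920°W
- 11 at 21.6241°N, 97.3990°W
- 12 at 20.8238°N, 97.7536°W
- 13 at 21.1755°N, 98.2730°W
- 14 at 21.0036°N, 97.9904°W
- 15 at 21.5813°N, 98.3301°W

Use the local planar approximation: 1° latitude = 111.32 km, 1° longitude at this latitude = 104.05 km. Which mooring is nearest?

Distances from 20.9164°N, 97.7589°W:
5: 27.7118 km
6: 94.1766 km
7: 58.7995 km
8: 28.4266 km
9: 48.0867 km
10: 54.6033 km
11: 87.2284 km
12: 10.3230 km
13: 60.7727 km
14: 25.9700 km
15: 94.9252 km
Minimum: 12 at 10.3230 km.

12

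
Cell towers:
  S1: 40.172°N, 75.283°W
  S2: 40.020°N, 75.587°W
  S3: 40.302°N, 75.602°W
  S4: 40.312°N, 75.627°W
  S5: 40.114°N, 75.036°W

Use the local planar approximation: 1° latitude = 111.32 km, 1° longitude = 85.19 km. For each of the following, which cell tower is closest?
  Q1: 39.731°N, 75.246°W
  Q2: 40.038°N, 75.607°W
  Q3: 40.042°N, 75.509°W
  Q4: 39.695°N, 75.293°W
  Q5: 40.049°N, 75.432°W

Q1 at 39.731°N, 75.246°W:
  S1: 49.193 km
  S2: 43.346 km
  S3: 70.428 km
  S4: 72.364 km
  S5: 46.237 km
  → nearest: S2 (43.346 km)
Q2 at 40.038°N, 75.607°W:
  S1: 31.375 km
  S2: 2.630 km
  S3: 29.392 km
  S4: 30.549 km
  S5: 49.374 km
  → nearest: S2 (2.630 km)
Q3 at 40.042°N, 75.509°W:
  S1: 24.085 km
  S2: 7.082 km
  S3: 30.008 km
  S4: 31.693 km
  S5: 41.084 km
  → nearest: S2 (7.082 km)
Q4 at 39.695°N, 75.293°W:
  S1: 53.106 km
  S2: 44.002 km
  S3: 72.518 km
  S4: 74.345 km
  S5: 51.526 km
  → nearest: S2 (44.002 km)
Q5 at 40.049°N, 75.432°W:
  S1: 18.671 km
  S2: 13.593 km
  S3: 31.669 km
  S4: 33.662 km
  S5: 34.503 km
  → nearest: S2 (13.593 km)

Q1→S2; Q2→S2; Q3→S2; Q4→S2; Q5→S2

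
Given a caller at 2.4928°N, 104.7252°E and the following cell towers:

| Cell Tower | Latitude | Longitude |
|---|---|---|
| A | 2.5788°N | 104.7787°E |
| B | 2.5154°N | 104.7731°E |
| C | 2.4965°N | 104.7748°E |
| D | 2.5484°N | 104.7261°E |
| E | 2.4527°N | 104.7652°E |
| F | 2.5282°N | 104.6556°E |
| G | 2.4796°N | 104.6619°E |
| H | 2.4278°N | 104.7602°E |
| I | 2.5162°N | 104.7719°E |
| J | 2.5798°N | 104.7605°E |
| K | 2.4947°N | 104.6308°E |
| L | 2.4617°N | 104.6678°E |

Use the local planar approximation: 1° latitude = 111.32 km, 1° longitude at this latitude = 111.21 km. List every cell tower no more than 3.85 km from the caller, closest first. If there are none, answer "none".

none

Distances from 2.4928°N, 104.7252°E:
A: √((0.0860·111.32)² + (0.0535·111.21)²) = √(91.652285 + 35.399347) = 11.2717 km
B: √((0.0226·111.32)² + (0.0479·111.21)²) = √(6.329411 + 28.376492) = 5.8912 km
C: √((0.0037·111.32)² + (0.0496·111.21)²) = √(0.169648 + 30.426433) = 5.5314 km
D: √((0.0556·111.32)² + (0.0009·111.21)²) = √(38.308573 + 0.010018) = 6.1902 km
E: √((-0.0401·111.32)² + (0.0400·111.21)²) = √(19.926689 + 19.788263) = 6.3020 km
F: √((0.0354·111.32)² + (-0.0696·111.21)²) = √(15.529337 + 59.910944) = 8.6856 km
G: √((-0.0132·111.32)² + (-0.0633·111.21)²) = √(2.159207 + 49.555870) = 7.1913 km
H: √((-0.0650·111.32)² + (0.0350·111.21)²) = √(52.356802 + 15.150389) = 8.2163 km
I: √((0.0234·111.32)² + (0.0467·111.21)²) = √(6.785441 + 26.972515) = 5.8102 km
J: √((0.0870·111.32)² + (0.0353·111.21)²) = √(93.796126 + 15.411223) = 10.4502 km
K: √((0.0019·111.32)² + (-0.0944·111.21)²) = √(0.044736 + 110.212707) = 10.5004 km
L: √((-0.0311·111.32)² + (-0.0574·111.21)²) = √(11.985804 + 40.748485) = 7.2618 km
Threshold 3.85 km: none within range.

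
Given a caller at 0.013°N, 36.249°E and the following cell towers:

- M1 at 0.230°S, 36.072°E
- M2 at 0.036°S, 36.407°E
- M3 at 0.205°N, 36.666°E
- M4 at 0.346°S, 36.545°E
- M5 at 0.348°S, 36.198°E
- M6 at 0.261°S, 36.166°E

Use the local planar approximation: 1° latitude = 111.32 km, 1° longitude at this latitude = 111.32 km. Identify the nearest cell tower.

M2

Distances from 0.013°N, 36.249°E:
M1: 33.466 km
M2: 18.415 km
M3: 51.105 km
M4: 51.796 km
M5: 40.586 km
M6: 31.870 km
Minimum: M2 at 18.415 km.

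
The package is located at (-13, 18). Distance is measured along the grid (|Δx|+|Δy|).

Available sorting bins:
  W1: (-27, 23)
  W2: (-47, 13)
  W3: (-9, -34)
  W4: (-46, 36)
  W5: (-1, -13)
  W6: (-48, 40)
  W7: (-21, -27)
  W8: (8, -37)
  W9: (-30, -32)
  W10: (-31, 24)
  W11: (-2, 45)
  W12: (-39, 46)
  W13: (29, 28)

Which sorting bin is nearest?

Distances from (-13, 18):
W1: 19
W2: 39
W3: 56
W4: 51
W5: 43
W6: 57
W7: 53
W8: 76
W9: 67
W10: 24
W11: 38
W12: 54
W13: 52
Minimum: W1 at 19.

W1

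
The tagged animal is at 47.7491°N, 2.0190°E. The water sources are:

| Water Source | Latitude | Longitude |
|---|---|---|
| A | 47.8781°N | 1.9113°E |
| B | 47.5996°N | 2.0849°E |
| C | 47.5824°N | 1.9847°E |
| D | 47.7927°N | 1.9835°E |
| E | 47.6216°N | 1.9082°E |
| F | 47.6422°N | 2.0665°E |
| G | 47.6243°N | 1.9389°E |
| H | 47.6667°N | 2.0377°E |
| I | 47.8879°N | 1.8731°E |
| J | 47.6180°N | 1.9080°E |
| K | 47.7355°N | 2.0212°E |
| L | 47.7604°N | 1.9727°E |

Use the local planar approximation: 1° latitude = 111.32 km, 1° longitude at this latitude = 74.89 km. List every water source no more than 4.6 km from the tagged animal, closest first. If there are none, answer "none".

K, L

Distances from 47.7491°N, 2.0190°E:
A: 16.4703 km
B: 17.3587 km
C: 18.7340 km
D: 5.5340 km
E: 16.4409 km
F: 12.4204 km
G: 15.1325 km
H: 9.2791 km
I: 18.9243 km
J: 16.7955 km
K: 1.5229 km
L: 3.6885 km
Threshold 4.6 km: K (1.5229 km), L (3.6885 km) are within range.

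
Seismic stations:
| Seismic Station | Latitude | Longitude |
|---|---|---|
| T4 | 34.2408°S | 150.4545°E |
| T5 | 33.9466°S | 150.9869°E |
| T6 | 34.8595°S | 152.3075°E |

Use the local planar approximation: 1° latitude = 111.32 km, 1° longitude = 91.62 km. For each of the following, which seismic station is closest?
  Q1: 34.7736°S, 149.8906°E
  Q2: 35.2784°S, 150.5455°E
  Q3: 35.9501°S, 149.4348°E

Q1→T4; Q2→T4; Q3→T4

Q1 at 34.7736°S, 149.8906°E:
  T4: 78.6578 km
  T5: 136.2503 km
  T6: 221.6428 km
  → nearest: T4 (78.6578 km)
Q2 at 35.2784°S, 150.5455°E:
  T4: 115.8061 km
  T5: 153.6728 km
  T6: 168.0346 km
  → nearest: T4 (115.8061 km)
Q3 at 35.9501°S, 149.4348°E:
  T4: 211.9774 km
  T5: 264.5071 km
  T6: 289.8480 km
  → nearest: T4 (211.9774 km)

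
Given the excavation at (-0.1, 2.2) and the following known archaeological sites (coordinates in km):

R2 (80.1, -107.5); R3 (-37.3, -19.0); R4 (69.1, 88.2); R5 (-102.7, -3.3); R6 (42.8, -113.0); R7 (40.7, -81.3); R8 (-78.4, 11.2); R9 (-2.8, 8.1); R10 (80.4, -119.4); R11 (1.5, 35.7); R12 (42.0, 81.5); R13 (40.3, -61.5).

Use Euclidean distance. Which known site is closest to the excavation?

Distances from (-0.1, 2.2):
R2: √((80.2)² + (-109.7)²) = √(6432.040 + 12034.090) = 135.9 km
R3: √((-37.2)² + (-21.2)²) = √(1383.840 + 449.440) = 42.8 km
R4: √((69.2)² + (86.0)²) = √(4788.640 + 7396.000) = 110.4 km
R5: √((-102.6)² + (-5.5)²) = √(10526.760 + 30.250) = 102.7 km
R6: √((42.9)² + (-115.2)²) = √(1840.410 + 13271.040) = 122.9 km
R7: √((40.8)² + (-83.5)²) = √(1664.640 + 6972.250) = 92.9 km
R8: √((-78.3)² + (9.0)²) = √(6130.890 + 81.000) = 78.8 km
R9: √((-2.7)² + (5.9)²) = √(7.290 + 34.810) = 6.5 km
R10: √((80.5)² + (-121.6)²) = √(6480.250 + 14786.560) = 145.8 km
R11: √((1.6)² + (33.5)²) = √(2.560 + 1122.250) = 33.5 km
R12: √((42.1)² + (79.3)²) = √(1772.410 + 6288.490) = 89.8 km
R13: √((40.4)² + (-63.7)²) = √(1632.160 + 4057.690) = 75.4 km
Minimum: R9 at 6.5 km.

R9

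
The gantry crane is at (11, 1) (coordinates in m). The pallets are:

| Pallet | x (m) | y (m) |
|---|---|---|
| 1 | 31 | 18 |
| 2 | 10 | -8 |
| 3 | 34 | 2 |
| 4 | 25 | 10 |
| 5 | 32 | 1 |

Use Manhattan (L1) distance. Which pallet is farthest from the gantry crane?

Distances from (11, 1):
1: 37 m
2: 10 m
3: 24 m
4: 23 m
5: 21 m
Maximum: 1 at 37 m.

1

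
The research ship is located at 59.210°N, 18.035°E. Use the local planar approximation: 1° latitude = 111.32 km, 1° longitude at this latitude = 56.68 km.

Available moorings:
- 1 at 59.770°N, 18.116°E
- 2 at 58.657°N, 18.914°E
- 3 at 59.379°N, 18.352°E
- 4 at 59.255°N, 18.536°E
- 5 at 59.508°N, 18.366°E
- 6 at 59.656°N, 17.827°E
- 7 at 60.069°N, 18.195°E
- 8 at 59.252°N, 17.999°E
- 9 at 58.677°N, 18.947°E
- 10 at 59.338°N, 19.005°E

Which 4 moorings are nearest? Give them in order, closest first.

Distances from 59.210°N, 18.035°E:
1: √((0.560·111.32)² + (0.081·56.68)²) = √(3886.17586 + 21.07802) = 62.508 km
2: √((-0.553·111.32)² + (0.879·56.68)²) = √(3789.62868 + 2482.20378) = 79.195 km
3: √((0.169·111.32)² + (0.317·56.68)²) = √(353.93198 + 322.83321) = 26.015 km
4: √((0.045·111.32)² + (0.501·56.68)²) = √(25.09409 + 806.37144) = 28.835 km
5: √((0.298·111.32)² + (0.331·56.68)²) = √(1100.47181 + 351.97812) = 38.111 km
6: √((0.446·111.32)² + (-0.208·56.68)²) = √(2464.99540 + 138.99090) = 51.029 km
7: √((0.859·111.32)² + (0.160·56.68)²) = √(9143.92643 + 82.24313) = 96.053 km
8: √((0.042·111.32)² + (-0.036·56.68)²) = √(21.85974 + 4.16356) = 5.101 km
9: √((-0.533·111.32)² + (0.912·56.68)²) = √(3520.47134 + 2672.07941) = 78.693 km
10: √((0.128·111.32)² + (0.970·56.68)²) = √(203.03286 + 3022.75642) = 56.796 km
Sorted: 8 (5.101 km) < 3 (26.015 km) < 4 (28.835 km) < 5 (38.111 km) < 6 (51.029 km) < 10 (56.796 km) < …

8, 3, 4, 5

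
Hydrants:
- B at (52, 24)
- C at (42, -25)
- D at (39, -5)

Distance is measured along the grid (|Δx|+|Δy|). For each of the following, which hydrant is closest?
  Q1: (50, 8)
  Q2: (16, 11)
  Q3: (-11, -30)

Q1 at (50, 8):
  B: 18
  C: 41
  D: 24
  → nearest: B (18)
Q2 at (16, 11):
  B: 49
  C: 62
  D: 39
  → nearest: D (39)
Q3 at (-11, -30):
  B: 117
  C: 58
  D: 75
  → nearest: C (58)

Q1→B; Q2→D; Q3→C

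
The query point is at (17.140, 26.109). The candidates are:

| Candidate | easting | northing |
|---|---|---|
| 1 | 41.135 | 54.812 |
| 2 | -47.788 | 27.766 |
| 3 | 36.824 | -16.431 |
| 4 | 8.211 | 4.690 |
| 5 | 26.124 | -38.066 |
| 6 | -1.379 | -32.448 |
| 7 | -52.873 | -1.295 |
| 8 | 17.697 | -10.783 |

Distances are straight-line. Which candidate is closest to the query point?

4

Distances from (17.140, 26.109):
1: 37.412
2: 64.949
3: 46.873
4: 23.206
5: 64.801
6: 61.416
7: 75.185
8: 36.896
Minimum: 4 at 23.206.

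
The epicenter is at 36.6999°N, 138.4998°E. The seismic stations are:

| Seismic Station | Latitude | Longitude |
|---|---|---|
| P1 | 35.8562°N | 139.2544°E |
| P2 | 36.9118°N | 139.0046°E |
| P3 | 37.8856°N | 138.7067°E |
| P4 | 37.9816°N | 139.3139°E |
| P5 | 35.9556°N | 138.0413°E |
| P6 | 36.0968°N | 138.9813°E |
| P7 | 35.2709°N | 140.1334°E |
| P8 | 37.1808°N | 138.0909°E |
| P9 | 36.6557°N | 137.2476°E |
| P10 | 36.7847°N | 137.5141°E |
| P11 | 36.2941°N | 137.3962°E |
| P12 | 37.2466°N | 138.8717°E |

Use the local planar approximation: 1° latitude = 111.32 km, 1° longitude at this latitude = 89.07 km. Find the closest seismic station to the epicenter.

Distances from 36.6999°N, 138.4998°E:
P1: 115.4928 km
P2: 50.7746 km
P3: 133.2724 km
P4: 160.0476 km
P5: 92.3733 km
P6: 79.6662 km
P7: 215.5850 km
P8: 64.7482 km
P9: 111.6419 km
P10: 88.3023 km
P11: 108.1808 km
P12: 69.2896 km
Minimum: P2 at 50.7746 km.

P2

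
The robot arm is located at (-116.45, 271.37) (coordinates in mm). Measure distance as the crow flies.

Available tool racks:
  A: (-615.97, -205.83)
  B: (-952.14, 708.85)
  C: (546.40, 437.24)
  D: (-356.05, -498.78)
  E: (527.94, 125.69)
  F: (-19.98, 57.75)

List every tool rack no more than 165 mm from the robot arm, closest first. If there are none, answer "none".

none

Distances from (-116.45, 271.37):
A: √((-499.52)² + (-477.20)²) = √(249520.2304 + 227719.8400) = 690.83 mm
B: √((-835.69)² + (437.48)²) = √(698377.7761 + 191388.7504) = 943.27 mm
C: √((662.85)² + (165.87)²) = √(439370.1225 + 27512.8569) = 683.29 mm
D: √((-239.60)² + (-770.15)²) = √(57408.1600 + 593131.0225) = 806.56 mm
E: √((644.39)² + (-145.68)²) = √(415238.4721 + 21222.6624) = 660.65 mm
F: √((96.47)² + (-213.62)²) = √(9306.4609 + 45633.5044) = 234.39 mm
Threshold 165 mm: none within range.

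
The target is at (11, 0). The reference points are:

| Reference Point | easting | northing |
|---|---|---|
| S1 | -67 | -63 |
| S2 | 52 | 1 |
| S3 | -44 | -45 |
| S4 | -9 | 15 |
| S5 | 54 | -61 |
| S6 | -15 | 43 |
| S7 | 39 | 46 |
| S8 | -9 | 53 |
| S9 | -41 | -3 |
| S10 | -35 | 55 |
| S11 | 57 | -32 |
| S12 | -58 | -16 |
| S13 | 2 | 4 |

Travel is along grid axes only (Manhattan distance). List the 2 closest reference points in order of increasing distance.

Distances from (11, 0):
S1: 141
S2: 42
S3: 100
S4: 35
S5: 104
S6: 69
S7: 74
S8: 73
S9: 55
S10: 101
S11: 78
S12: 85
S13: 13
Sorted: S13 (13) < S4 (35) < S2 (42) < S9 (55) < …

S13, S4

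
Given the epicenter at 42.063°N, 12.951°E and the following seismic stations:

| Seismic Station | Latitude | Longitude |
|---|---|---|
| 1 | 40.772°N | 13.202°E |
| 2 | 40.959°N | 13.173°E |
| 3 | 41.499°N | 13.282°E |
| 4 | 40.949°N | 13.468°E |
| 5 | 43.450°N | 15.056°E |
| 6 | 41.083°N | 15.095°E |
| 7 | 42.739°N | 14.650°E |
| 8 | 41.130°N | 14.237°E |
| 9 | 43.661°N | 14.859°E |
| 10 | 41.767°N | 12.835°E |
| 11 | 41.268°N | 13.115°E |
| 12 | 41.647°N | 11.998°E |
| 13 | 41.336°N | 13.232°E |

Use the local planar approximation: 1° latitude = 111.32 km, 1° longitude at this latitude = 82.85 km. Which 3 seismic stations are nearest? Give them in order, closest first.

10, 3, 13

Distances from 42.063°N, 12.951°E:
1: 145.211 km
2: 124.266 km
3: 68.512 km
4: 131.199 km
5: 232.926 km
6: 208.456 km
7: 159.615 km
8: 148.792 km
9: 237.977 km
10: 34.324 km
11: 89.536 km
12: 91.535 km
13: 84.212 km
Sorted: 10 (34.324 km) < 3 (68.512 km) < 13 (84.212 km) < 11 (89.536 km) < 12 (91.535 km) < …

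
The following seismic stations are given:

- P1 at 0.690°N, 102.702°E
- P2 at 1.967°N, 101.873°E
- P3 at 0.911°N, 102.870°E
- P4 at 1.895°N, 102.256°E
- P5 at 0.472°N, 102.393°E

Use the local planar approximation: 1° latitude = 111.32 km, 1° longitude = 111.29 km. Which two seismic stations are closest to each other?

Pairwise distances:
P1–P2: 169.470 km
P1–P3: 30.900 km
P1–P4: 143.029 km
P1–P5: 42.089 km
P2–P3: 161.648 km
P2–P4: 43.371 km
P2–P5: 176.198 km
P3–P4: 129.105 km
P3–P5: 72.155 km
P4–P5: 159.140 km
Closest pair: P1–P3 at 30.900 km.

P1 and P3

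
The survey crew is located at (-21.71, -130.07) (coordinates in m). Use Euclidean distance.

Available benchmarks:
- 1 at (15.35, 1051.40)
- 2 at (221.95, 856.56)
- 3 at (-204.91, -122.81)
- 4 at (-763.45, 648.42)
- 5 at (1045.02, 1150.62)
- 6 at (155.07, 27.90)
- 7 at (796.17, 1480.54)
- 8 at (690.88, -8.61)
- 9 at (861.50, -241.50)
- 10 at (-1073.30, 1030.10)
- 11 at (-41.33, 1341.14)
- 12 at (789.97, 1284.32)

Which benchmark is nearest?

3

Distances from (-21.71, -130.07):
1: √((37.06)² + (1181.47)²) = √(1373.4436 + 1395871.3609) = 1182.05 m
2: √((243.66)² + (986.63)²) = √(59370.1956 + 973438.7569) = 1016.27 m
3: √((-183.20)² + (7.26)²) = √(33562.2400 + 52.7076) = 183.34 m
4: √((-741.74)² + (778.49)²) = √(550178.2276 + 606046.6801) = 1075.28 m
5: √((1066.73)² + (1280.69)²) = √(1137912.8929 + 1640166.8761) = 1666.76 m
6: √((176.78)² + (157.97)²) = √(31251.1684 + 24954.5209) = 237.08 m
7: √((817.88)² + (1610.61)²) = √(668927.6944 + 2594064.5721) = 1806.38 m
8: √((712.59)² + (121.46)²) = √(507784.5081 + 14752.5316) = 722.87 m
9: √((883.21)² + (-111.43)²) = √(780059.9041 + 12416.6449) = 890.21 m
10: √((-1051.59)² + (1160.17)²) = √(1105841.5281 + 1345994.4289) = 1565.83 m
11: √((-19.62)² + (1471.21)²) = √(384.9444 + 2164458.8641) = 1471.34 m
12: √((811.68)² + (1414.39)²) = √(658824.4224 + 2000499.0721) = 1630.74 m
Minimum: 3 at 183.34 m.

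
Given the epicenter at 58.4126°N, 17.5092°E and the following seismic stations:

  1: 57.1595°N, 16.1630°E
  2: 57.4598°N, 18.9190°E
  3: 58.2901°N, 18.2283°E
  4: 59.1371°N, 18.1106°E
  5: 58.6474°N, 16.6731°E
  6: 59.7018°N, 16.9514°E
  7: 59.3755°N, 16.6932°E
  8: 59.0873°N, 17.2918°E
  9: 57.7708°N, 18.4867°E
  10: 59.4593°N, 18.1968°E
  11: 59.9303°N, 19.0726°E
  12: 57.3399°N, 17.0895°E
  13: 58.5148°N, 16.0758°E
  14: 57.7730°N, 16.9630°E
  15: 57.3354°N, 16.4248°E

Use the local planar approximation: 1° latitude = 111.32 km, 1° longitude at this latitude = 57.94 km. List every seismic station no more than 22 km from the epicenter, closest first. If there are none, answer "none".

none

Distances from 58.4126°N, 17.5092°E:
1: √((-1.2531·111.32)² + (-1.3462·57.94)²) = √(19458.880692 + 6083.817169) = 159.8208 km
2: √((-0.9528·111.32)² + (1.4098·57.94)²) = √(11249.931868 + 6672.245143) = 133.8737 km
3: √((-0.1225·111.32)² + (0.7191·57.94)²) = √(185.959587 + 1735.943393) = 43.8395 km
4: √((0.7245·111.32)² + (0.6014·57.94)²) = √(6504.638644 + 1214.182109) = 87.8568 km
5: √((0.2348·111.32)² + (-0.8361·57.94)²) = √(683.191698 + 2346.785675) = 55.0452 km
6: √((1.2892·111.32)² + (-0.5578·57.94)²) = √(20596.194717 + 1044.513366) = 147.1078 km
7: √((0.9629·111.32)² + (-0.8160·57.94)²) = √(11489.702103 + 2235.307623) = 117.1538 km
8: √((0.6747·111.32)² + (-0.2174·57.94)²) = √(5641.152179 + 158.663146) = 76.1565 km
9: √((-0.6418·111.32)² + (0.9775·57.94)²) = √(5104.413174 + 3207.676141) = 91.1707 km
10: √((1.0467·111.32)² + (0.6876·57.94)²) = √(13576.594400 + 1587.189266) = 123.1413 km
11: √((1.5177·111.32)² + (1.5634·57.94)²) = √(28544.225496 + 8205.351631) = 191.7018 km
12: √((-1.0727·111.32)² + (-0.4197·57.94)²) = √(14259.455971 + 591.336818) = 121.8638 km
13: √((0.1022·111.32)² + (-1.4334·57.94)²) = √(129.433945 + 6897.501157) = 83.8268 km
14: √((-0.6396·111.32)² + (-0.5462·57.94)²) = √(5069.478733 + 1001.521722) = 77.9166 km
15: √((-1.0772·111.32)² + (-1.0844·57.94)²) = √(14379.344373 + 3947.625990) = 135.3771 km
Threshold 22 km: none within range.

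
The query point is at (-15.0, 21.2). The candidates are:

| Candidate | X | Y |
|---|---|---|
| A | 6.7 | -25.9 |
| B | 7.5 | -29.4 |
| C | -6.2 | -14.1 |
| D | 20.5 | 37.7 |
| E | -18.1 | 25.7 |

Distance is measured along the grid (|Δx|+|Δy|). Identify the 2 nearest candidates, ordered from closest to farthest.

E, C

Distances from (-15.0, 21.2):
A: |21.7| + |-47.1| = 21.7 + 47.1 = 68.8
B: |22.5| + |-50.6| = 22.5 + 50.6 = 73.1
C: |8.8| + |-35.3| = 8.8 + 35.3 = 44.1
D: |35.5| + |16.5| = 35.5 + 16.5 = 52.0
E: |-3.1| + |4.5| = 3.1 + 4.5 = 7.6
Sorted: E (7.6) < C (44.1) < D (52.0) < A (68.8) < …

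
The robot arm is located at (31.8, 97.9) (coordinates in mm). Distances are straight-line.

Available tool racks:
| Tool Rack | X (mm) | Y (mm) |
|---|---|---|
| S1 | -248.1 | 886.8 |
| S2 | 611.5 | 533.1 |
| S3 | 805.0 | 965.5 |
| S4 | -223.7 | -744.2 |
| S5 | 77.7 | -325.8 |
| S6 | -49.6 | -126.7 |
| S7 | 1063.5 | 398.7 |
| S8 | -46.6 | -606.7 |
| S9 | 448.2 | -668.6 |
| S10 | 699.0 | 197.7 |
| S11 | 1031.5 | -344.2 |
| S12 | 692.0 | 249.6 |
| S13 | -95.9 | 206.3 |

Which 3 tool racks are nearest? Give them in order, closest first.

S13, S6, S5

Distances from (31.8, 97.9):
S1: 837.1 mm
S2: 724.9 mm
S3: 1162.1 mm
S4: 880.0 mm
S5: 426.2 mm
S6: 238.9 mm
S7: 1074.7 mm
S8: 708.9 mm
S9: 872.3 mm
S10: 674.6 mm
S11: 1093.1 mm
S12: 677.4 mm
S13: 167.5 mm
Sorted: S13 (167.5 mm) < S6 (238.9 mm) < S5 (426.2 mm) < S10 (674.6 mm) < S12 (677.4 mm) < …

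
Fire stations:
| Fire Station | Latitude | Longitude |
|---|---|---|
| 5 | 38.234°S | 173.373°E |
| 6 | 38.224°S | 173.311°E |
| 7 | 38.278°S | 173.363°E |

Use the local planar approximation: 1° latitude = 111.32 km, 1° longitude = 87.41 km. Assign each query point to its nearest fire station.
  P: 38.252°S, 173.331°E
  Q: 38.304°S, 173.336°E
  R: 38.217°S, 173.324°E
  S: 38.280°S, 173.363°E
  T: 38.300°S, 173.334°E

P at 38.252°S, 173.331°E:
  5: 4.182 km
  6: 3.574 km
  7: 4.025 km
  → nearest: 6 (3.574 km)
Q at 38.304°S, 173.336°E:
  5: 8.437 km
  6: 9.170 km
  7: 3.735 km
  → nearest: 7 (3.735 km)
R at 38.217°S, 173.324°E:
  5: 4.683 km
  6: 1.378 km
  7: 7.598 km
  → nearest: 6 (1.378 km)
S at 38.280°S, 173.363°E:
  5: 5.195 km
  6: 7.715 km
  7: 0.223 km
  → nearest: 7 (0.223 km)
T at 38.300°S, 173.334°E:
  5: 8.099 km
  6: 8.696 km
  7: 3.525 km
  → nearest: 7 (3.525 km)

P→6; Q→7; R→6; S→7; T→7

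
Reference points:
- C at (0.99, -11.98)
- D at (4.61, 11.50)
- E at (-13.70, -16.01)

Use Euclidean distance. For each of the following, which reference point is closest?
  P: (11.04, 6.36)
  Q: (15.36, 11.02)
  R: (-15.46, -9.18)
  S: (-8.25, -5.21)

P at (11.04, 6.36):
  C: 20.91
  D: 8.23
  E: 33.35
  → nearest: D (8.23)
Q at (15.36, 11.02):
  C: 27.12
  D: 10.76
  E: 39.69
  → nearest: D (10.76)
R at (-15.46, -9.18):
  C: 16.69
  D: 28.82
  E: 7.05
  → nearest: E (7.05)
S at (-8.25, -5.21):
  C: 11.45
  D: 21.09
  E: 12.10
  → nearest: C (11.45)

P→D; Q→D; R→E; S→C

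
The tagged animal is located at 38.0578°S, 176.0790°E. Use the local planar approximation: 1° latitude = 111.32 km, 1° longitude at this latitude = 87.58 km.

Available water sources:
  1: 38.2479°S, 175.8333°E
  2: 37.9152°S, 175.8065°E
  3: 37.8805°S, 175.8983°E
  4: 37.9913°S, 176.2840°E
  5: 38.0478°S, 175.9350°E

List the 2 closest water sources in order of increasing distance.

Distances from 38.0578°S, 176.0790°E:
1: √((-0.1901·111.32)² + (-0.2457·87.58)²) = √(447.827366 + 463.041797) = 30.1806 km
2: √((0.1426·111.32)² + (-0.2725·87.58)²) = √(251.991242 + 569.564477) = 28.6628 km
3: √((0.1773·111.32)² + (-0.1807·87.58)²) = √(389.550590 + 250.452970) = 25.2983 km
4: √((0.0665·111.32)² + (0.2050·87.58)²) = √(54.801152 + 322.342525) = 19.4202 km
5: √((0.0100·111.32)² + (-0.1440·87.58)²) = √(1.239214 + 159.050437) = 12.6606 km
Sorted: 5 (12.6606 km) < 4 (19.4202 km) < 3 (25.2983 km) < 2 (28.6628 km) < …

5, 4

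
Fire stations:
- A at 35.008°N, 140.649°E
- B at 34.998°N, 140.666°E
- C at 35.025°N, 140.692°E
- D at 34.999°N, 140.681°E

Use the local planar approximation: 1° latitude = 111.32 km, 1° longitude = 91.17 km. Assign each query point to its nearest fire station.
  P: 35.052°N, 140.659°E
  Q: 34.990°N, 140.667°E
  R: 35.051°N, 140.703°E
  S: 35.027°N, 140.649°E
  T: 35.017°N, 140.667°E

P at 35.052°N, 140.659°E:
  A: 4.982 km
  B: 6.045 km
  C: 4.253 km
  D: 6.232 km
  → nearest: C (4.253 km)
Q at 34.990°N, 140.667°E:
  A: 2.590 km
  B: 0.895 km
  C: 4.514 km
  D: 1.623 km
  → nearest: B (0.895 km)
R at 35.051°N, 140.703°E:
  A: 6.867 km
  B: 6.796 km
  C: 3.063 km
  D: 6.126 km
  → nearest: C (3.063 km)
S at 35.027°N, 140.649°E:
  A: 2.115 km
  B: 3.581 km
  C: 3.927 km
  D: 4.269 km
  → nearest: A (2.115 km)
T at 35.017°N, 140.667°E:
  A: 1.923 km
  B: 2.117 km
  C: 2.447 km
  D: 2.376 km
  → nearest: A (1.923 km)

P→C; Q→B; R→C; S→A; T→A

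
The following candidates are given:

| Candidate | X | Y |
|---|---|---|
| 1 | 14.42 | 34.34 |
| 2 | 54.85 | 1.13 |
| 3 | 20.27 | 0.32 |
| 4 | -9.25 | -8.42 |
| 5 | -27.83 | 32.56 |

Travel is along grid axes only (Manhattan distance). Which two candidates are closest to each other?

Pairwise distances:
1–2: 73.64
1–3: 39.87
1–4: 66.43
1–5: 44.03
2–3: 35.39
2–4: 73.65
2–5: 114.11
3–4: 38.26
3–5: 80.34
4–5: 59.56
Closest pair: 2–3 at 35.39.

2 and 3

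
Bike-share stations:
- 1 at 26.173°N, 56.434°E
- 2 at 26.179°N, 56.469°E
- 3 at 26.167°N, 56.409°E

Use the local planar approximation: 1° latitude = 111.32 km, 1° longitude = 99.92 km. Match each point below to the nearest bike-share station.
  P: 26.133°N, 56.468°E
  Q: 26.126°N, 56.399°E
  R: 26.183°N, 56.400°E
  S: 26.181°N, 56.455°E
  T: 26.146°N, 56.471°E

P at 26.133°N, 56.468°E:
  1: √((0.040·111.32)² + (-0.034·99.92)²) = √(19.82743 + 11.54151) = 5.601 km
  2: √((0.046·111.32)² + (0.001·99.92)²) = √(26.22177 + 0.00998) = 5.122 km
  3: √((0.034·111.32)² + (-0.059·99.92)²) = √(14.32532 + 34.75433) = 7.006 km
  → nearest: 2 (5.122 km)
Q at 26.126°N, 56.399°E:
  1: √((0.047·111.32)² + (0.035·99.92)²) = √(27.37424 + 12.23041) = 6.293 km
  2: √((0.053·111.32)² + (0.070·99.92)²) = √(34.80953 + 48.92163) = 9.150 km
  3: √((0.041·111.32)² + (0.010·99.92)²) = √(20.83119 + 0.99840) = 4.672 km
  → nearest: 3 (4.672 km)
R at 26.183°N, 56.400°E:
  1: √((-0.010·111.32)² + (0.034·99.92)²) = √(1.23921 + 11.54151) = 3.575 km
  2: √((-0.004·111.32)² + (0.069·99.92)²) = √(0.19827 + 47.53385) = 6.909 km
  3: √((-0.016·111.32)² + (0.009·99.92)²) = √(3.17239 + 0.80870) = 1.995 km
  → nearest: 3 (1.995 km)
S at 26.181°N, 56.455°E:
  1: √((-0.008·111.32)² + (-0.021·99.92)²) = √(0.79310 + 4.40295) = 2.279 km
  2: √((-0.002·111.32)² + (0.014·99.92)²) = √(0.04957 + 1.95687) = 1.416 km
  3: √((-0.014·111.32)² + (-0.046·99.92)²) = √(2.42886 + 21.12616) = 4.853 km
  → nearest: 2 (1.416 km)
T at 26.146°N, 56.471°E:
  1: √((0.027·111.32)² + (-0.037·99.92)²) = √(9.03387 + 13.66810) = 4.765 km
  2: √((0.033·111.32)² + (-0.002·99.92)²) = √(13.49504 + 0.03994) = 3.679 km
  3: √((0.021·111.32)² + (-0.062·99.92)²) = √(5.46493 + 38.37852) = 6.621 km
  → nearest: 2 (3.679 km)

P→2; Q→3; R→3; S→2; T→2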